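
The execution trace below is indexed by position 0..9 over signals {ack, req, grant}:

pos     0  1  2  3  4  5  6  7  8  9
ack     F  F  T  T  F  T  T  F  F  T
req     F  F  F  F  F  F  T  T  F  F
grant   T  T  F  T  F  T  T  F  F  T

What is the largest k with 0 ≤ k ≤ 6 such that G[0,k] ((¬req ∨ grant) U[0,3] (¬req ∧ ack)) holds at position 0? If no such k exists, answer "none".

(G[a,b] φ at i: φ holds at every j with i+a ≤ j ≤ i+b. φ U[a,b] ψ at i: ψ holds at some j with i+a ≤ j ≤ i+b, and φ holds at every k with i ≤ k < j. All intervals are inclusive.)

((¬req ∨ grant) U[0,3] (¬req ∧ ack)) must hold from j=0 onward; find where it first fails.
  j=0: holds
  j=1: holds
  j=2: holds
  j=3: holds
  j=4: holds
  j=5: holds
  j=6: fails
Holds on [0,5], so largest k = 5.

5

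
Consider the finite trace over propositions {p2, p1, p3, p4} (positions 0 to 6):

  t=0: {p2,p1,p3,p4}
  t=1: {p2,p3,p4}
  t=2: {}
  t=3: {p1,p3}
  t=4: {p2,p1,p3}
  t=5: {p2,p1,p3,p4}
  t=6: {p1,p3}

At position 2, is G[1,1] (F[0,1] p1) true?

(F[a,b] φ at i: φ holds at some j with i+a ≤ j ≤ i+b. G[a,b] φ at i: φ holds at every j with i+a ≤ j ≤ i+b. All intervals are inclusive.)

Yes

Check F[0,1] p1 at every j in [3,3]:
  j=3: holds (witness at 3)
All positions satisfy it → formula holds.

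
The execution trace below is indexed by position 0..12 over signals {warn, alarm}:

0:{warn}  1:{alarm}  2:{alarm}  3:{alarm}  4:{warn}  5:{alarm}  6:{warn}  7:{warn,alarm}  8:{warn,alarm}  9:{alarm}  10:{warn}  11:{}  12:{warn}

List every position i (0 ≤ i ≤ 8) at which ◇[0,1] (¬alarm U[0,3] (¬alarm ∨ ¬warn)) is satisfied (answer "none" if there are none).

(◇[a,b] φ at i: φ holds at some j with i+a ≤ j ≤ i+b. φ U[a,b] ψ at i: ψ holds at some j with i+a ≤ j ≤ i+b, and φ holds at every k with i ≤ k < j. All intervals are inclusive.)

0, 1, 2, 3, 4, 5, 6, 8

Evaluate at each i in [0,8]:
  i=0: ✓ (witness j=0)
  i=1: ✓ (witness j=1)
  i=2: ✓ (witness j=2)
  i=3: ✓ (witness j=3)
  i=4: ✓ (witness j=4)
  i=5: ✓ (witness j=5)
  i=6: ✓ (witness j=6)
  i=7: ✗ (none in [7,8])
  i=8: ✓ (witness j=9)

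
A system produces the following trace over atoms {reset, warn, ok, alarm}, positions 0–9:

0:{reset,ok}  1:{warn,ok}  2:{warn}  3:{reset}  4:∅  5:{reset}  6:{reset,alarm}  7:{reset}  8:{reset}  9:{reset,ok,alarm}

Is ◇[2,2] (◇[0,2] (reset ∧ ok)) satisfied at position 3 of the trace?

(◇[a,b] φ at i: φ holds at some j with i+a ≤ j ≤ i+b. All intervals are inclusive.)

Does not hold

Check ◇[0,2] (reset ∧ ok) at each j in [5,5]:
  j=5: fails (none in [5,7])
No position in the window satisfies it → formula fails.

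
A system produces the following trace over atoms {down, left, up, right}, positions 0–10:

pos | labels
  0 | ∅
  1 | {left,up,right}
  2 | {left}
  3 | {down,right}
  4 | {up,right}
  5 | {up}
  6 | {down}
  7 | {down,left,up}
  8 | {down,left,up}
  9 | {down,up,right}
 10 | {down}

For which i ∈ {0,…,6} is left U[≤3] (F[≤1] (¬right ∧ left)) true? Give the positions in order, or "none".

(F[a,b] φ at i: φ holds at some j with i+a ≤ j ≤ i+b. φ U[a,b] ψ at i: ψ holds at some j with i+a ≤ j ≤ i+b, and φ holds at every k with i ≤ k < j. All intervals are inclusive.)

Evaluate at each i in [0,6]:
  i=0: ✗ (lhs fails at k=0 before rhs at j=1)
  i=1: ✓ (rhs at j=1)
  i=2: ✓ (rhs at j=2)
  i=3: ✗ (lhs fails at k=3 before rhs at j=6)
  i=4: ✗ (lhs fails at k=4 before rhs at j=6)
  i=5: ✗ (lhs fails at k=5 before rhs at j=6)
  i=6: ✓ (rhs at j=6)

1, 2, 6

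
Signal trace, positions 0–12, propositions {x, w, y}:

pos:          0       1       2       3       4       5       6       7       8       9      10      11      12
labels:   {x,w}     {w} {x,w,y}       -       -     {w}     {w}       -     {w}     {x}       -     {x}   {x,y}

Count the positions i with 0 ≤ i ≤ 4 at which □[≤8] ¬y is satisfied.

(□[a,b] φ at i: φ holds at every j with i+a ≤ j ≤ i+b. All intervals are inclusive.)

1

Evaluate at each i in [0,4]:
  i=0: ✗ (fails at j=2)
  i=1: ✗ (fails at j=2)
  i=2: ✗ (fails at j=2)
  i=3: ✓ (all of [3,11])
  i=4: ✗ (fails at j=12)
Positions where it holds: {3} → 1.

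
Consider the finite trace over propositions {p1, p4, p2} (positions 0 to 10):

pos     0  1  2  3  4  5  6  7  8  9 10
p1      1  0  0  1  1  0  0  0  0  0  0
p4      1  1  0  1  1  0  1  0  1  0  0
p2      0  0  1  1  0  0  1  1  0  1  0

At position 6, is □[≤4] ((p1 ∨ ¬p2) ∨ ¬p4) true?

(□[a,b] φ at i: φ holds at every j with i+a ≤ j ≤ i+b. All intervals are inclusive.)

Check ((p1 ∨ ¬p2) ∨ ¬p4) at every j in [6,10]:
  j=6: false
  j=7: true
  j=8: true
  j=9: true
  j=10: true
Fails at j=6 → formula fails.

No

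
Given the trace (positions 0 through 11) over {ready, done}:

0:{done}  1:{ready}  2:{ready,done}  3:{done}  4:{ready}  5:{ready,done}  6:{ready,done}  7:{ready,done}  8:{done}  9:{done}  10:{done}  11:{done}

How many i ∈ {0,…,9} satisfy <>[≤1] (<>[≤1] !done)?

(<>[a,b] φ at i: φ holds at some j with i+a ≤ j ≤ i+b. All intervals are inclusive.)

Evaluate at each i in [0,9]:
  i=0: ✓ (witness j=0)
  i=1: ✓ (witness j=1)
  i=2: ✓ (witness j=3)
  i=3: ✓ (witness j=3)
  i=4: ✓ (witness j=4)
  i=5: ✗ (none in [5,6])
  i=6: ✗ (none in [6,7])
  i=7: ✗ (none in [7,8])
  i=8: ✗ (none in [8,9])
  i=9: ✗ (none in [9,10])
Positions where it holds: {0, 1, 2, 3, 4} → 5.

5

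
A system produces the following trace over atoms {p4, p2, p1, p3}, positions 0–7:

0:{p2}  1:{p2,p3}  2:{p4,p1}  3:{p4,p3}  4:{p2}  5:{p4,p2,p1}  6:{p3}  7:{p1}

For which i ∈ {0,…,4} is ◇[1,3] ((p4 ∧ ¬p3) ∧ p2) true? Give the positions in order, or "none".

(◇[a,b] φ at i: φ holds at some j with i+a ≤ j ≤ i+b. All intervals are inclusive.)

2, 3, 4

Evaluate at each i in [0,4]:
  i=0: ✗ (none in [1,3])
  i=1: ✗ (none in [2,4])
  i=2: ✓ (witness j=5)
  i=3: ✓ (witness j=5)
  i=4: ✓ (witness j=5)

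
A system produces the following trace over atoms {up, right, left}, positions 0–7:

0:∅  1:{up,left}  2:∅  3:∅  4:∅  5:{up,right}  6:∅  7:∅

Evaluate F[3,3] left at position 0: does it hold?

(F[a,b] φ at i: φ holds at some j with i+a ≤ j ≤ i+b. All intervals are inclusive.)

Check left at each j in [3,3]:
  j=3: false
No position in the window satisfies it → formula fails.

Does not hold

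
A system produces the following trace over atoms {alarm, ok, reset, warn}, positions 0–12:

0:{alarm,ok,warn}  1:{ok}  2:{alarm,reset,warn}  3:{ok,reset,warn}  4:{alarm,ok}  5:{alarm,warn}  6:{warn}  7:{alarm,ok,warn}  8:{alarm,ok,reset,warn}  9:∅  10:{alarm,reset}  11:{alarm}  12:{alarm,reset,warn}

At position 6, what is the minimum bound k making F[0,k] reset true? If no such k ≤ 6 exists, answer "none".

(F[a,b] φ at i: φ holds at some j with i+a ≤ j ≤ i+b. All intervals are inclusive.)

2

Scan j = 6,7,… for reset:
  j=6: fails
  j=7: fails
  j=8: holds
First hit at j=8, so smallest k = 8-6 = 2.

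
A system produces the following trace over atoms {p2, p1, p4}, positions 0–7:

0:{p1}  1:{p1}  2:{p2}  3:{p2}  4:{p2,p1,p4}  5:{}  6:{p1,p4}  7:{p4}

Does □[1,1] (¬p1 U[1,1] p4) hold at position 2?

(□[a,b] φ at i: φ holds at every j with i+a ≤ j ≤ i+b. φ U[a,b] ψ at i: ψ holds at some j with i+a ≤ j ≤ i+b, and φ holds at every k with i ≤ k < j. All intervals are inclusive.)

Check (¬p1 U[1,1] p4) at every j in [3,3]:
  j=3: holds
All positions satisfy it → formula holds.

Yes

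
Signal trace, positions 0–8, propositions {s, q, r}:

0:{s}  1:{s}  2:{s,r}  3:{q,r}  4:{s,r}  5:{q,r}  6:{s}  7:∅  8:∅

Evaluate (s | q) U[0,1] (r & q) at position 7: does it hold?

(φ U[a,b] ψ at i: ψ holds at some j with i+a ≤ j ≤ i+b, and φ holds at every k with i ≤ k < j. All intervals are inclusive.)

Need some j in [7,8] with (r & q), and (s | q) at every k in [7,j-1].
  j=7: (r & q) false.
  j=8: (r & q) false.
No j in the window works → until fails.

No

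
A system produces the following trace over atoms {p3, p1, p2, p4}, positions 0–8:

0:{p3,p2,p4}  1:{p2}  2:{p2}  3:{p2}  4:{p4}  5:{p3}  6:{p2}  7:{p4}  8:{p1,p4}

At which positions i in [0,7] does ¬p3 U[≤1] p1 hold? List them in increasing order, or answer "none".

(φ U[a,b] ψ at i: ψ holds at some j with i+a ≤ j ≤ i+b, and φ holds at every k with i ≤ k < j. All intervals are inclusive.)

7

Evaluate at each i in [0,7]:
  i=0: ✗ (no rhs in [0,1])
  i=1: ✗ (no rhs in [1,2])
  i=2: ✗ (no rhs in [2,3])
  i=3: ✗ (no rhs in [3,4])
  i=4: ✗ (no rhs in [4,5])
  i=5: ✗ (no rhs in [5,6])
  i=6: ✗ (no rhs in [6,7])
  i=7: ✓ (rhs at j=8; lhs holds on [7,7])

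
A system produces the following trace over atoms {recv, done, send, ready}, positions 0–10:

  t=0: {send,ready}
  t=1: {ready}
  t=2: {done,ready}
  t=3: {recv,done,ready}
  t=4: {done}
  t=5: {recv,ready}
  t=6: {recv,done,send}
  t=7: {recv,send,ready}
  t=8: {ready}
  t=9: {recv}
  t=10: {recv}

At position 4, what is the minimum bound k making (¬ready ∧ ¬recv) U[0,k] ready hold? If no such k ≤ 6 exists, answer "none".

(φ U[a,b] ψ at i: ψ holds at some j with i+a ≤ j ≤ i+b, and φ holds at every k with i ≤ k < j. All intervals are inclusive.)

1

Need earliest j ≥ 4 with ready, and (¬ready ∧ ¬recv) at every k in [4,j-1].
  j=4: rhs fails.
  j=5: rhs holds; lhs holds on [4,4]. k = 1.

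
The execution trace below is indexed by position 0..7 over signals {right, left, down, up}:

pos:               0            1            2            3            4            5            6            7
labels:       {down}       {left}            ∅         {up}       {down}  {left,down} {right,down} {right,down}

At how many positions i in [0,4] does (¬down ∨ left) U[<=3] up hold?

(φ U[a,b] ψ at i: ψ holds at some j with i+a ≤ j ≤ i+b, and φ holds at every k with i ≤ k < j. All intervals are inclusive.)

Evaluate at each i in [0,4]:
  i=0: ✗ (lhs fails at k=0 before rhs at j=3)
  i=1: ✓ (rhs at j=3; lhs holds on [1,2])
  i=2: ✓ (rhs at j=3; lhs holds on [2,2])
  i=3: ✓ (rhs at j=3)
  i=4: ✗ (no rhs in [4,7])
Positions where it holds: {1, 2, 3} → 3.

3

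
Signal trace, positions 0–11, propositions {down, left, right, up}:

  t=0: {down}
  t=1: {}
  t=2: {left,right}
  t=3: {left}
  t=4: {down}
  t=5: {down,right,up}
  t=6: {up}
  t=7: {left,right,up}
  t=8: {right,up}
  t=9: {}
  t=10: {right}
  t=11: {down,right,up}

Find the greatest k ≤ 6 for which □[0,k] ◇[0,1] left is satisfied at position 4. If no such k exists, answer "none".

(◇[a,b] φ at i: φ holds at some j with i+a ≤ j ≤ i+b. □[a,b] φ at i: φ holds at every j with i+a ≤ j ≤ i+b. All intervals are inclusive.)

none

◇[0,1] left must hold from j=4 onward; find where it first fails.
  j=4: fails → no k works.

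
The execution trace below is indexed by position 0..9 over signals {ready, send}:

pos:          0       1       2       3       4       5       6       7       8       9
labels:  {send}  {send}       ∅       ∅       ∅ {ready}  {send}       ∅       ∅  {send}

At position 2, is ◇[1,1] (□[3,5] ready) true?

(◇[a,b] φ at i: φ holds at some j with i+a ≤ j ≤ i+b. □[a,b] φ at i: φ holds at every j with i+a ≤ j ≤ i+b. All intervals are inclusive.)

False

Check □[3,5] ready at each j in [3,3]:
  j=3: fails at 6
No position in the window satisfies it → formula fails.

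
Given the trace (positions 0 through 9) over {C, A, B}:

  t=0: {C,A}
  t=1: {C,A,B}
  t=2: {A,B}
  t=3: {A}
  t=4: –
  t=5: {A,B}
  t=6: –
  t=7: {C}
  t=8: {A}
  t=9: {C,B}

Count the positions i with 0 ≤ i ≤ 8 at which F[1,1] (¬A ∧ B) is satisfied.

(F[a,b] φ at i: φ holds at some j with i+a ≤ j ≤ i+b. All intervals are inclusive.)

1

Evaluate at each i in [0,8]:
  i=0: ✗ (none in [1,1])
  i=1: ✗ (none in [2,2])
  i=2: ✗ (none in [3,3])
  i=3: ✗ (none in [4,4])
  i=4: ✗ (none in [5,5])
  i=5: ✗ (none in [6,6])
  i=6: ✗ (none in [7,7])
  i=7: ✗ (none in [8,8])
  i=8: ✓ (witness j=9)
Positions where it holds: {8} → 1.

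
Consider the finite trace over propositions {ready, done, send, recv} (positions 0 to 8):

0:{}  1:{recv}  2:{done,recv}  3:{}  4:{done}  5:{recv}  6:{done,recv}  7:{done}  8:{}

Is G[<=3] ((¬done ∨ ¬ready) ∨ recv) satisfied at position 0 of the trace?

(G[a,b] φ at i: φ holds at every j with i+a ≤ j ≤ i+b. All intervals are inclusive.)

Yes

Check ((¬done ∨ ¬ready) ∨ recv) at every j in [0,3]:
  j=0: true
  j=1: true
  j=2: true
  j=3: true
All positions satisfy it → formula holds.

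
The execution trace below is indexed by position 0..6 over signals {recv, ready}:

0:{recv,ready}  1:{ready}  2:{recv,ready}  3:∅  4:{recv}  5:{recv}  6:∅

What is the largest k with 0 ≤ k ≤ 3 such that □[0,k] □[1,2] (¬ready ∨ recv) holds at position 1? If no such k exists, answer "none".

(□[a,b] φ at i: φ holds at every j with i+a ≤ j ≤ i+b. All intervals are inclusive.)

□[1,2] (¬ready ∨ recv) must hold from j=1 onward; find where it first fails.
  j=1: holds
  j=2: holds
  j=3: holds
  j=4: holds
Holds through j=4; largest k = 3.

3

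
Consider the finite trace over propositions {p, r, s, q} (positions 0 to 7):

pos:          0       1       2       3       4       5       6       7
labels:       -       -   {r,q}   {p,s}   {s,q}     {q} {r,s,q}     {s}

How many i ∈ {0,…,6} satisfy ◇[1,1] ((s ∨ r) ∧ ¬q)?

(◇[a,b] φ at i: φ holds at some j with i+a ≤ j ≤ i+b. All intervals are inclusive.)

2

Evaluate at each i in [0,6]:
  i=0: ✗ (none in [1,1])
  i=1: ✗ (none in [2,2])
  i=2: ✓ (witness j=3)
  i=3: ✗ (none in [4,4])
  i=4: ✗ (none in [5,5])
  i=5: ✗ (none in [6,6])
  i=6: ✓ (witness j=7)
Positions where it holds: {2, 6} → 2.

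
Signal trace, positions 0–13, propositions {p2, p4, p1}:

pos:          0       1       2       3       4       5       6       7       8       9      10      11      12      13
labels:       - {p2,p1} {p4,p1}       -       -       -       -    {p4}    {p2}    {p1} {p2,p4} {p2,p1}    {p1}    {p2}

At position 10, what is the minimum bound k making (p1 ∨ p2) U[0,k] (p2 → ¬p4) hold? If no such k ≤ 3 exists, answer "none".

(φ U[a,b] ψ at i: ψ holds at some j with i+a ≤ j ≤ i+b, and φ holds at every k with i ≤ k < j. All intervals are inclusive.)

1

Need earliest j ≥ 10 with (p2 → ¬p4), and (p1 ∨ p2) at every k in [10,j-1].
  j=10: rhs fails.
  j=11: rhs holds; lhs holds on [10,10]. k = 1.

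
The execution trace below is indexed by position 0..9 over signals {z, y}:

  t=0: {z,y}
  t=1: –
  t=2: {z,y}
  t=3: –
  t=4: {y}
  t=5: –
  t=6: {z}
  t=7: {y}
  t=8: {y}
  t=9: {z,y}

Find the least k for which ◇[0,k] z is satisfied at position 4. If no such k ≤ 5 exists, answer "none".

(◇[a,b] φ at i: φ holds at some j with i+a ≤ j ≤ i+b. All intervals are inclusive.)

Scan j = 4,5,… for z:
  j=4: fails
  j=5: fails
  j=6: holds
First hit at j=6, so smallest k = 6-4 = 2.

2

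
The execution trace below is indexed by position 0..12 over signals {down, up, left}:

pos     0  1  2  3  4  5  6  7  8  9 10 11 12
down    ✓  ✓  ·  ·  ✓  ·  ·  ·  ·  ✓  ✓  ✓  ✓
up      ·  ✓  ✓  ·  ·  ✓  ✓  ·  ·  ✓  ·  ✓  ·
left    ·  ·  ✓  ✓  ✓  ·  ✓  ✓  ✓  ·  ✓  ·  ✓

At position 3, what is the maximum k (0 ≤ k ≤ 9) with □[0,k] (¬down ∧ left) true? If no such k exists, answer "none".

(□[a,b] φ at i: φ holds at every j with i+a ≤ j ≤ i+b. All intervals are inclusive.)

(¬down ∧ left) must hold from j=3 onward; find where it first fails.
  j=3: holds
  j=4: fails
Holds on [3,3], so largest k = 0.

0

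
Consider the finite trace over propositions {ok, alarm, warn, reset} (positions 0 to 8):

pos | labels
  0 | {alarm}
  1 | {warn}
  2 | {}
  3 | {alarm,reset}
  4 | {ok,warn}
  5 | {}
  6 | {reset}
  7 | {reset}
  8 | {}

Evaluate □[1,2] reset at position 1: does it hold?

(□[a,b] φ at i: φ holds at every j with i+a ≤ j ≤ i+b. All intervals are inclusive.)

Check reset at every j in [2,3]:
  j=2: false
  j=3: true
Fails at j=2 → formula fails.

False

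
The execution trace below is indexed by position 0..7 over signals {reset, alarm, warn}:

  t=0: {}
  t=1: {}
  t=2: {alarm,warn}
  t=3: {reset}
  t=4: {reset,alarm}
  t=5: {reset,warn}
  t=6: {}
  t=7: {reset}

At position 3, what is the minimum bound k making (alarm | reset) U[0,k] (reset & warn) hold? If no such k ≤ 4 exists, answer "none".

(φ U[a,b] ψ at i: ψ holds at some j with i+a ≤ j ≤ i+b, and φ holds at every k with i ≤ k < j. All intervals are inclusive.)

Need earliest j ≥ 3 with (reset & warn), and (alarm | reset) at every k in [3,j-1].
  j=3: rhs fails.
  j=4: rhs fails.
  j=5: rhs holds; lhs holds on [3,4]. k = 2.

2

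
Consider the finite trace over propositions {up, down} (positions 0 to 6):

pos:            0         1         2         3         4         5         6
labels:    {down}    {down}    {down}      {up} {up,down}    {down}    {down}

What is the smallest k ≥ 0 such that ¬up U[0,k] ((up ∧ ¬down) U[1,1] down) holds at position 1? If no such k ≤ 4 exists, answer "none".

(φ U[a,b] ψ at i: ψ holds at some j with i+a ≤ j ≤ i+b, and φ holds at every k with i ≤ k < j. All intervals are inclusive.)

2

Need earliest j ≥ 1 with ((up ∧ ¬down) U[1,1] down), and ¬up at every k in [1,j-1].
  j=1: rhs fails.
  j=2: rhs fails.
  j=3: rhs holds; lhs holds on [1,2]. k = 2.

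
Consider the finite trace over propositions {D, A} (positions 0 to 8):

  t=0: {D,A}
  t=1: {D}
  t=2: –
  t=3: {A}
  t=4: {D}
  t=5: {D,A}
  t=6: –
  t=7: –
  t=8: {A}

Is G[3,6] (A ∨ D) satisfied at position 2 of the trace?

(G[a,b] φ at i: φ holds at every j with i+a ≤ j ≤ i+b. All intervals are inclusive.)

Check (A ∨ D) at every j in [5,8]:
  j=5: true
  j=6: false
  j=7: false
  j=8: true
Fails at j=6 → formula fails.

Does not hold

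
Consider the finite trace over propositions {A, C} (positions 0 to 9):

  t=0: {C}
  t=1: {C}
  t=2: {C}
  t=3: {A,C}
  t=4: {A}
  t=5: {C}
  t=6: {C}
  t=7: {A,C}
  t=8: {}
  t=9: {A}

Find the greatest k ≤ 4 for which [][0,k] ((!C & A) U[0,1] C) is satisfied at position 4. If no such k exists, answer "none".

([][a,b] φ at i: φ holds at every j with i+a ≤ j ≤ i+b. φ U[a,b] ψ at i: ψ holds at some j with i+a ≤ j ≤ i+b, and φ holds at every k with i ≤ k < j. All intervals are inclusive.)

3

((!C & A) U[0,1] C) must hold from j=4 onward; find where it first fails.
  j=4: holds
  j=5: holds
  j=6: holds
  j=7: holds
  j=8: fails
Holds on [4,7], so largest k = 3.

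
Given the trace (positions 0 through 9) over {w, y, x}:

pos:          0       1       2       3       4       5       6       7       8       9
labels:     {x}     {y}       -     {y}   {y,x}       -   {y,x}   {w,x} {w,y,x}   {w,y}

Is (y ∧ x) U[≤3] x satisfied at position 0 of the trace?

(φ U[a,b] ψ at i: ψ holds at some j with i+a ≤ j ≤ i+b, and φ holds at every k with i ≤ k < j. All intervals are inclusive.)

True

Need some j in [0,3] with x, and (y ∧ x) at every k in [0,j-1].
  j=0: x holds; no prefix to check → satisfied.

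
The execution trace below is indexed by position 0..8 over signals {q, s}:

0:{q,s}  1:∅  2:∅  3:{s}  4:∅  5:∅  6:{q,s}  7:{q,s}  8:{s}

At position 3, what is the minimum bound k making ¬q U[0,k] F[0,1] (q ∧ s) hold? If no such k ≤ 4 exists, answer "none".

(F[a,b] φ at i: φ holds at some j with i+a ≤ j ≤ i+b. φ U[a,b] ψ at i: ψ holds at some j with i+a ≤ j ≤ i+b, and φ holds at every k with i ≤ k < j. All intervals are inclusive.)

Need earliest j ≥ 3 with F[0,1] (q ∧ s), and ¬q at every k in [3,j-1].
  j=3: rhs fails.
  j=4: rhs fails.
  j=5: rhs holds; lhs holds on [3,4]. k = 2.

2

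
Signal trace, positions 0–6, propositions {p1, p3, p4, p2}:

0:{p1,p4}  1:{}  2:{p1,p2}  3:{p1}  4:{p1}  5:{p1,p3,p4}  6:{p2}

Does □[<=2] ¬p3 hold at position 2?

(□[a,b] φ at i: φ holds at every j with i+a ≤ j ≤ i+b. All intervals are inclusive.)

Holds

Check ¬p3 at every j in [2,4]:
  j=2: true
  j=3: true
  j=4: true
All positions satisfy it → formula holds.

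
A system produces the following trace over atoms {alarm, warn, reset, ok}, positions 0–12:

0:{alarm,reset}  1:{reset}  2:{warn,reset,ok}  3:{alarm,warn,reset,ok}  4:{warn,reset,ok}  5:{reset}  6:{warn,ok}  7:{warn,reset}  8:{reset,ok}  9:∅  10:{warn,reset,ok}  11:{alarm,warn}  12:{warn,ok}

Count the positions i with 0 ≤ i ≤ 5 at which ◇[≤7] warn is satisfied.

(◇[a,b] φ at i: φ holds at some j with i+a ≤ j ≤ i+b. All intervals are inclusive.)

6

Evaluate at each i in [0,5]:
  i=0: ✓ (witness j=2)
  i=1: ✓ (witness j=2)
  i=2: ✓ (witness j=2)
  i=3: ✓ (witness j=3)
  i=4: ✓ (witness j=4)
  i=5: ✓ (witness j=6)
Positions where it holds: {0, 1, 2, 3, 4, 5} → 6.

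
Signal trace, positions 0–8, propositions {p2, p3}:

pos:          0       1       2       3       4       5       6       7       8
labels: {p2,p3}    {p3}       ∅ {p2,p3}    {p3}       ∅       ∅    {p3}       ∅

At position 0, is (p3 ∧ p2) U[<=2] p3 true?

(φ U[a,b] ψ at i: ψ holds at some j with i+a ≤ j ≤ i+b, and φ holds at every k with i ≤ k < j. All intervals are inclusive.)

Need some j in [0,2] with p3, and (p3 ∧ p2) at every k in [0,j-1].
  j=0: p3 holds; no prefix to check → satisfied.

Holds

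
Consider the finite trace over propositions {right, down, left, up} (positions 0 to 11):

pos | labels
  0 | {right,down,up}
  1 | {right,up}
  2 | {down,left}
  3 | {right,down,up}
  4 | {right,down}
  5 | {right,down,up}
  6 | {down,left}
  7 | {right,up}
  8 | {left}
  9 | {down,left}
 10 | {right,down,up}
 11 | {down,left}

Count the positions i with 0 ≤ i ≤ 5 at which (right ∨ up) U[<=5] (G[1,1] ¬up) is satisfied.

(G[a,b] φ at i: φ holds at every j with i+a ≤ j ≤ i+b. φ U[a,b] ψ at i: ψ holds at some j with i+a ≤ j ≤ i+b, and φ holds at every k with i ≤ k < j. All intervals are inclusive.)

Evaluate at each i in [0,5]:
  i=0: ✓ (rhs at j=1; lhs holds on [0,0])
  i=1: ✓ (rhs at j=1)
  i=2: ✗ (lhs fails at k=2 before rhs at j=3)
  i=3: ✓ (rhs at j=3)
  i=4: ✓ (rhs at j=5; lhs holds on [4,4])
  i=5: ✓ (rhs at j=5)
Positions where it holds: {0, 1, 3, 4, 5} → 5.

5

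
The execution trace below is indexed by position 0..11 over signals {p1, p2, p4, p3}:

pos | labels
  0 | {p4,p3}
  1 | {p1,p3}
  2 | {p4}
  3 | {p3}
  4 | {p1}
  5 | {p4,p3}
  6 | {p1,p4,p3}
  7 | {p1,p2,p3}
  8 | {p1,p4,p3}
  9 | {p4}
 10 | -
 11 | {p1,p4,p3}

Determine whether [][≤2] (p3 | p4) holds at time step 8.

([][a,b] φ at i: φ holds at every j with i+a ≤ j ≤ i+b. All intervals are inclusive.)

Check (p3 | p4) at every j in [8,10]:
  j=8: true
  j=9: true
  j=10: false
Fails at j=10 → formula fails.

Does not hold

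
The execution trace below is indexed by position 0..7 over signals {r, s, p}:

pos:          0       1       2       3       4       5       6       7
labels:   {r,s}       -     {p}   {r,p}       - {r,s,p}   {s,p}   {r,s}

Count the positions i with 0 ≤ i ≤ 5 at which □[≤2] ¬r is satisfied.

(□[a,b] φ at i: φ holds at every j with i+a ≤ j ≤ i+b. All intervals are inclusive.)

0

Evaluate at each i in [0,5]:
  i=0: ✗ (fails at j=0)
  i=1: ✗ (fails at j=3)
  i=2: ✗ (fails at j=3)
  i=3: ✗ (fails at j=3)
  i=4: ✗ (fails at j=5)
  i=5: ✗ (fails at j=5)
Positions where it holds: {} → 0.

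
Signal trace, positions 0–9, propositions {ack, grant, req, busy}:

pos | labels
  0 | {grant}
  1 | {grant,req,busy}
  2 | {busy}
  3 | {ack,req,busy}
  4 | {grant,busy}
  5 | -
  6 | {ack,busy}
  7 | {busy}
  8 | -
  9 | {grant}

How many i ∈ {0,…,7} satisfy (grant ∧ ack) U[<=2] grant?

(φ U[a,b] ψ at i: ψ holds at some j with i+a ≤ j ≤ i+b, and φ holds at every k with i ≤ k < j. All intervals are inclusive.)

Evaluate at each i in [0,7]:
  i=0: ✓ (rhs at j=0)
  i=1: ✓ (rhs at j=1)
  i=2: ✗ (lhs fails at k=2 before rhs at j=4)
  i=3: ✗ (lhs fails at k=3 before rhs at j=4)
  i=4: ✓ (rhs at j=4)
  i=5: ✗ (no rhs in [5,7])
  i=6: ✗ (no rhs in [6,8])
  i=7: ✗ (lhs fails at k=7 before rhs at j=9)
Positions where it holds: {0, 1, 4} → 3.

3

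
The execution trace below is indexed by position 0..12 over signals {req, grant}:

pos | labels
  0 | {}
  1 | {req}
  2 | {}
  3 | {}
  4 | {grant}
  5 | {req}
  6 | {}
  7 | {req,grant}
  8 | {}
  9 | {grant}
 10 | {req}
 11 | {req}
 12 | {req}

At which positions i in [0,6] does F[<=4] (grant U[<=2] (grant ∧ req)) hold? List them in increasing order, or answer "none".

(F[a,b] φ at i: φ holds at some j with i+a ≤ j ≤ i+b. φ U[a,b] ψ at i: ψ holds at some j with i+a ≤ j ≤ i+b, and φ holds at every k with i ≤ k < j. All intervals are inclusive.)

Evaluate at each i in [0,6]:
  i=0: ✗ (none in [0,4])
  i=1: ✗ (none in [1,5])
  i=2: ✗ (none in [2,6])
  i=3: ✓ (witness j=7)
  i=4: ✓ (witness j=7)
  i=5: ✓ (witness j=7)
  i=6: ✓ (witness j=7)

3, 4, 5, 6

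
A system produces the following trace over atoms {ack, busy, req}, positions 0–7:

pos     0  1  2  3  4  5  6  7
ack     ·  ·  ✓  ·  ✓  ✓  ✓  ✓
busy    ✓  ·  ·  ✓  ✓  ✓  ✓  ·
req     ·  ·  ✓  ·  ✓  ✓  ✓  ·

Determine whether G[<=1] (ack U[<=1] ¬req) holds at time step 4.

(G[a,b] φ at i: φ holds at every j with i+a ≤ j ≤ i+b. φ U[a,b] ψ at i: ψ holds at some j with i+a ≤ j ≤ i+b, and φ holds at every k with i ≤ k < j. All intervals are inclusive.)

Check (ack U[<=1] ¬req) at every j in [4,5]:
  j=4: fails
  j=5: fails
Fails at j=4 → formula fails.

False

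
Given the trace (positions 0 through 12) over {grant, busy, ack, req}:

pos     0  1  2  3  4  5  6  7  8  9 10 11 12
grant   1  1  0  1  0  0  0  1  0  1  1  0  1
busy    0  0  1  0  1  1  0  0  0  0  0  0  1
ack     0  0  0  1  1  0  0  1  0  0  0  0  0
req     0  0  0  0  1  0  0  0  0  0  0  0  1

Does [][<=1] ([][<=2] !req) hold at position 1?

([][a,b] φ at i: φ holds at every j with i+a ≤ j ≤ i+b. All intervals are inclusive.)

No

Check [][<=2] !req at every j in [1,2]:
  j=1: holds on [1,3]
  j=2: fails at 4
Fails at j=2 → formula fails.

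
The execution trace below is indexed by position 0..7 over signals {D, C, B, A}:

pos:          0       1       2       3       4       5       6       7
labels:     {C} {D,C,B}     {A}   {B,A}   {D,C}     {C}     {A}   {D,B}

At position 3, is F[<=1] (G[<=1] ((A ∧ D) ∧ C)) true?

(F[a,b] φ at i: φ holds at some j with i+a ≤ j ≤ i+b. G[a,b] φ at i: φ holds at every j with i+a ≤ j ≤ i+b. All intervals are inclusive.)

Check G[<=1] ((A ∧ D) ∧ C) at each j in [3,4]:
  j=3: fails at 3
  j=4: fails at 4
No position in the window satisfies it → formula fails.

No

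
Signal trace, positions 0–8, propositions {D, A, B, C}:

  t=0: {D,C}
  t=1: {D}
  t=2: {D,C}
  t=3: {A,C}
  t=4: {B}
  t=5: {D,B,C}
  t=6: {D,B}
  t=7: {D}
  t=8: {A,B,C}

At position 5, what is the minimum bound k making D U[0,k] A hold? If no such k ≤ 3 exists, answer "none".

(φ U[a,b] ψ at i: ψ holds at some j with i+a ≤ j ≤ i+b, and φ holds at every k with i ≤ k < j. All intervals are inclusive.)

Need earliest j ≥ 5 with A, and D at every k in [5,j-1].
  j=5: rhs fails.
  j=6: rhs fails.
  j=7: rhs fails.
  j=8: rhs holds; lhs holds on [5,7]. k = 3.

3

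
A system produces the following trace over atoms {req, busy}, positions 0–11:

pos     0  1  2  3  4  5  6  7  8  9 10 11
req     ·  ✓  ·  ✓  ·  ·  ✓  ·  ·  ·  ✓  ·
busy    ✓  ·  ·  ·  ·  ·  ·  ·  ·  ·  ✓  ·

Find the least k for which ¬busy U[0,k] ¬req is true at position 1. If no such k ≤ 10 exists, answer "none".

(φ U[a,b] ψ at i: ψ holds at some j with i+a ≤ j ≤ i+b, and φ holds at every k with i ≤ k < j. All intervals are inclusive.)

Need earliest j ≥ 1 with ¬req, and ¬busy at every k in [1,j-1].
  j=1: rhs fails.
  j=2: rhs holds; lhs holds on [1,1]. k = 1.

1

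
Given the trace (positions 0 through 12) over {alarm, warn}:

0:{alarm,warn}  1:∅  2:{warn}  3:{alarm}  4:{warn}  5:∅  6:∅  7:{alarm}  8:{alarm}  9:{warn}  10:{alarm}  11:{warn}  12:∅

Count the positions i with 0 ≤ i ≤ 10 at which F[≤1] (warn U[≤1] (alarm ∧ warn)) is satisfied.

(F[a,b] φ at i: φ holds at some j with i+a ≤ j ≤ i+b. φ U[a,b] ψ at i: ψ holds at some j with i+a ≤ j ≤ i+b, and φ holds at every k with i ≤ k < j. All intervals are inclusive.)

Evaluate at each i in [0,10]:
  i=0: ✓ (witness j=0)
  i=1: ✗ (none in [1,2])
  i=2: ✗ (none in [2,3])
  i=3: ✗ (none in [3,4])
  i=4: ✗ (none in [4,5])
  i=5: ✗ (none in [5,6])
  i=6: ✗ (none in [6,7])
  i=7: ✗ (none in [7,8])
  i=8: ✗ (none in [8,9])
  i=9: ✗ (none in [9,10])
  i=10: ✗ (none in [10,11])
Positions where it holds: {0} → 1.

1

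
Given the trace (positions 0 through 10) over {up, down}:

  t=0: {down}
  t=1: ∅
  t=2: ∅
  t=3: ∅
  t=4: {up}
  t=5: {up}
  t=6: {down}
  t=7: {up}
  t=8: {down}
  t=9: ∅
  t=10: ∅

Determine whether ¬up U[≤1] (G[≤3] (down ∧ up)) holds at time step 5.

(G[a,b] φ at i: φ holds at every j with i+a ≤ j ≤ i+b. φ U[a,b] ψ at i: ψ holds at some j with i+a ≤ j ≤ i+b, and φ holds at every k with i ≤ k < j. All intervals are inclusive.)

Need some j in [5,6] with G[≤3] (down ∧ up), and ¬up at every k in [5,j-1].
  j=5: G[≤3] (down ∧ up) — fails at 5.
  j=6: G[≤3] (down ∧ up) — fails at 6.
No j in the window works → until fails.

Does not hold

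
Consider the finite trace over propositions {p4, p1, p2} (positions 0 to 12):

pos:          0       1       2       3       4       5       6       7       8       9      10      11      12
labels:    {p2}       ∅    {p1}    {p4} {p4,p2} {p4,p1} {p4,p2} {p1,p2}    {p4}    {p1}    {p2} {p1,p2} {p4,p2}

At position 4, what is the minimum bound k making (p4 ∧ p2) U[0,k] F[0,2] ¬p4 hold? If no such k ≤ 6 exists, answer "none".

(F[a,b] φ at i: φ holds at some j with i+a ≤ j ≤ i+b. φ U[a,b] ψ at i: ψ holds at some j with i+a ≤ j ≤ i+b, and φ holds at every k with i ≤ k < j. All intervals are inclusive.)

1

Need earliest j ≥ 4 with F[0,2] ¬p4, and (p4 ∧ p2) at every k in [4,j-1].
  j=4: rhs fails.
  j=5: rhs holds; lhs holds on [4,4]. k = 1.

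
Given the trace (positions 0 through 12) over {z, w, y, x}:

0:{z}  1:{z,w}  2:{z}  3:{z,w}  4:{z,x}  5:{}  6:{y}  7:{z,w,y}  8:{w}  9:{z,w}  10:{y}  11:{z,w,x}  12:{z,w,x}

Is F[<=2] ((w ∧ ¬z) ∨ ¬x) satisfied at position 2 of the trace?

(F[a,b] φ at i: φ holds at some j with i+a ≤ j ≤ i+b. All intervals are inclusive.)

Check ((w ∧ ¬z) ∨ ¬x) at each j in [2,4]:
  j=2: true
  j=3: true
  j=4: false
Found at j=2 → formula holds.

Yes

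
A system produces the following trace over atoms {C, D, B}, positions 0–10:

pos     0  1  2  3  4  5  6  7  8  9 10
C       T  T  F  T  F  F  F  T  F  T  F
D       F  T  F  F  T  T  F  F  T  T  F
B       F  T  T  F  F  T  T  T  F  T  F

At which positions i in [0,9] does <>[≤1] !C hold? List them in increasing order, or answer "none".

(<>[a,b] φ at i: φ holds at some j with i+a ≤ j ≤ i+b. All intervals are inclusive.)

1, 2, 3, 4, 5, 6, 7, 8, 9

Evaluate at each i in [0,9]:
  i=0: ✗ (none in [0,1])
  i=1: ✓ (witness j=2)
  i=2: ✓ (witness j=2)
  i=3: ✓ (witness j=4)
  i=4: ✓ (witness j=4)
  i=5: ✓ (witness j=5)
  i=6: ✓ (witness j=6)
  i=7: ✓ (witness j=8)
  i=8: ✓ (witness j=8)
  i=9: ✓ (witness j=10)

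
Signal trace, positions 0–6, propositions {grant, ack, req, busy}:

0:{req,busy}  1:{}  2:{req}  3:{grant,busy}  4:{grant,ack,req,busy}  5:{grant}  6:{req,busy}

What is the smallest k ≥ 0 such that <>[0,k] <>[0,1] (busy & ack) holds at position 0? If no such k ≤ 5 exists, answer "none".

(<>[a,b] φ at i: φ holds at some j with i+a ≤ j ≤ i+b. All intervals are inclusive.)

Scan j = 0,1,… for <>[0,1] (busy & ack):
  j=0: fails
  j=1: fails
  j=2: fails
  j=3: holds
First hit at j=3, so smallest k = 3-0 = 3.

3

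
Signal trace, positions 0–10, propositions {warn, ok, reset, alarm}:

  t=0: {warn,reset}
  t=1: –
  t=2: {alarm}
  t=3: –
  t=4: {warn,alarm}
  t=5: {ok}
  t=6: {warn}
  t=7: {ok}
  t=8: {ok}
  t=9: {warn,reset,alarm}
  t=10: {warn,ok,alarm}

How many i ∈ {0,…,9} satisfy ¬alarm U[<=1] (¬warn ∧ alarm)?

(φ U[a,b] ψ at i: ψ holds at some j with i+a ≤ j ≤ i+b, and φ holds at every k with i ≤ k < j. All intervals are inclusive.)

Evaluate at each i in [0,9]:
  i=0: ✗ (no rhs in [0,1])
  i=1: ✓ (rhs at j=2; lhs holds on [1,1])
  i=2: ✓ (rhs at j=2)
  i=3: ✗ (no rhs in [3,4])
  i=4: ✗ (no rhs in [4,5])
  i=5: ✗ (no rhs in [5,6])
  i=6: ✗ (no rhs in [6,7])
  i=7: ✗ (no rhs in [7,8])
  i=8: ✗ (no rhs in [8,9])
  i=9: ✗ (no rhs in [9,10])
Positions where it holds: {1, 2} → 2.

2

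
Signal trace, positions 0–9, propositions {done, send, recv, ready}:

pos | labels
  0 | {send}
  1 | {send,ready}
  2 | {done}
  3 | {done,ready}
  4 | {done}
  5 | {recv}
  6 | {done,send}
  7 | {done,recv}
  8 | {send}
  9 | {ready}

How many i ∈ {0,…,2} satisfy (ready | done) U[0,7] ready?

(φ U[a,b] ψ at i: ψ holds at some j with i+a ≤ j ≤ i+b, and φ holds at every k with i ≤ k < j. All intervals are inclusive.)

Evaluate at each i in [0,2]:
  i=0: ✗ (lhs fails at k=0 before rhs at j=1)
  i=1: ✓ (rhs at j=1)
  i=2: ✓ (rhs at j=3; lhs holds on [2,2])
Positions where it holds: {1, 2} → 2.

2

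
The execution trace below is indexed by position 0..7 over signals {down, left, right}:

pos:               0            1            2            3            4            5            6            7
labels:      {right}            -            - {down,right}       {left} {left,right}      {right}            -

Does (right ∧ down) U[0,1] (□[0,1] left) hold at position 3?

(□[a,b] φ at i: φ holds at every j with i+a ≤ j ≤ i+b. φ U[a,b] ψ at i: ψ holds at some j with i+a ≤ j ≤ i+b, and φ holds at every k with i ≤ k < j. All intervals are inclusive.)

Need some j in [3,4] with □[0,1] left, and (right ∧ down) at every k in [3,j-1].
  j=3: □[0,1] left — fails at 3.
  j=4: □[0,1] left holds; (right ∧ down) holds at every k in [3,3] → satisfied.

Holds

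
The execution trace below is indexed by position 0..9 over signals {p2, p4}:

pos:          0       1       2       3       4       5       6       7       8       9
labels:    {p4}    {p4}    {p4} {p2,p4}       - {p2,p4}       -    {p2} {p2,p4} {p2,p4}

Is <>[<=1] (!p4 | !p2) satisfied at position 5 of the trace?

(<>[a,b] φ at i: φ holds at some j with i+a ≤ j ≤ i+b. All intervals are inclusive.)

Check (!p4 | !p2) at each j in [5,6]:
  j=5: false
  j=6: true
Found at j=6 → formula holds.

Holds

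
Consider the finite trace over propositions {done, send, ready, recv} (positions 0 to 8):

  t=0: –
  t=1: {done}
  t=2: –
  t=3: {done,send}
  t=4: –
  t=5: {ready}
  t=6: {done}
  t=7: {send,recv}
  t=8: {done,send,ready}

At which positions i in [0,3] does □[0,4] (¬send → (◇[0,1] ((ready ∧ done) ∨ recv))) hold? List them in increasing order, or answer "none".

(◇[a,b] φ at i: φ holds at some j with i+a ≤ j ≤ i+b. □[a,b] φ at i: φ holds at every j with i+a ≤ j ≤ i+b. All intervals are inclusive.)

Evaluate at each i in [0,3]:
  i=0: ✗ (fails at j=0)
  i=1: ✗ (fails at j=1)
  i=2: ✗ (fails at j=2)
  i=3: ✗ (fails at j=4)

none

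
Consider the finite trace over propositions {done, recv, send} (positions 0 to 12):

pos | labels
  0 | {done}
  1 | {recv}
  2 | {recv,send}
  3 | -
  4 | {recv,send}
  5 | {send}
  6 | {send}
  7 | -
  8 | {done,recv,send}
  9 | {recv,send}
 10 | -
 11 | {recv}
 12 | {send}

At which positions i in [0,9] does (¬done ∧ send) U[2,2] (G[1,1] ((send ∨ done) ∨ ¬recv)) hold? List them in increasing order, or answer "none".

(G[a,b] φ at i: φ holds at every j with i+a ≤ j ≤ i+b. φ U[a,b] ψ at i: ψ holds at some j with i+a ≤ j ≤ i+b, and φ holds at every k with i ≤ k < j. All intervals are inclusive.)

4, 5

Evaluate at each i in [0,9]:
  i=0: ✗ (lhs fails at k=0 before rhs at j=2)
  i=1: ✗ (lhs fails at k=1 before rhs at j=3)
  i=2: ✗ (lhs fails at k=3 before rhs at j=4)
  i=3: ✗ (lhs fails at k=3 before rhs at j=5)
  i=4: ✓ (rhs at j=6; lhs holds on [4,5])
  i=5: ✓ (rhs at j=7; lhs holds on [5,6])
  i=6: ✗ (lhs fails at k=7 before rhs at j=8)
  i=7: ✗ (lhs fails at k=7 before rhs at j=9)
  i=8: ✗ (no rhs in [10,10])
  i=9: ✗ (lhs fails at k=10 before rhs at j=11)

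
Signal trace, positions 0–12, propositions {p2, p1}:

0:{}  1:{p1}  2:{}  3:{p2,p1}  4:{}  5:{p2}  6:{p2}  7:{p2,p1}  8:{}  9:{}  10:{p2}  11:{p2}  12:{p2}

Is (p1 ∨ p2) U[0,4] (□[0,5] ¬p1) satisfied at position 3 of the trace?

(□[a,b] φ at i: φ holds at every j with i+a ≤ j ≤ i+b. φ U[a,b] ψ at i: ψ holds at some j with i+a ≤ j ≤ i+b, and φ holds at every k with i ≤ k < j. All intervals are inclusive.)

Need some j in [3,7] with □[0,5] ¬p1, and (p1 ∨ p2) at every k in [3,j-1].
  j=3: □[0,5] ¬p1 — fails at 3.
  j=4: □[0,5] ¬p1 — fails at 7.
  j=5: □[0,5] ¬p1 — fails at 7.
  j=6: □[0,5] ¬p1 — fails at 7.
  j=7: □[0,5] ¬p1 — fails at 7.
No j in the window works → until fails.

Does not hold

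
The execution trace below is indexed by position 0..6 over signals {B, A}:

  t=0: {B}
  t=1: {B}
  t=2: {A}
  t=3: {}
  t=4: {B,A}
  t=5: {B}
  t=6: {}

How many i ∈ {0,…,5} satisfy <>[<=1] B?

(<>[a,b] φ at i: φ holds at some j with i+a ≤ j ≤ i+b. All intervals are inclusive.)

5

Evaluate at each i in [0,5]:
  i=0: ✓ (witness j=0)
  i=1: ✓ (witness j=1)
  i=2: ✗ (none in [2,3])
  i=3: ✓ (witness j=4)
  i=4: ✓ (witness j=4)
  i=5: ✓ (witness j=5)
Positions where it holds: {0, 1, 3, 4, 5} → 5.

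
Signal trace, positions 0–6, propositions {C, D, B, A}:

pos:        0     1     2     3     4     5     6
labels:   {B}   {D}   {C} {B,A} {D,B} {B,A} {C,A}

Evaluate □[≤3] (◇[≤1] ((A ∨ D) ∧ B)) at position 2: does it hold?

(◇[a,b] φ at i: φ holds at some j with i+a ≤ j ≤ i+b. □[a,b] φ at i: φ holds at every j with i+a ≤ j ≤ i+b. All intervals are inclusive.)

Check ◇[≤1] ((A ∨ D) ∧ B) at every j in [2,5]:
  j=2: holds (witness at 3)
  j=3: holds (witness at 3)
  j=4: holds (witness at 4)
  j=5: holds (witness at 5)
All positions satisfy it → formula holds.

True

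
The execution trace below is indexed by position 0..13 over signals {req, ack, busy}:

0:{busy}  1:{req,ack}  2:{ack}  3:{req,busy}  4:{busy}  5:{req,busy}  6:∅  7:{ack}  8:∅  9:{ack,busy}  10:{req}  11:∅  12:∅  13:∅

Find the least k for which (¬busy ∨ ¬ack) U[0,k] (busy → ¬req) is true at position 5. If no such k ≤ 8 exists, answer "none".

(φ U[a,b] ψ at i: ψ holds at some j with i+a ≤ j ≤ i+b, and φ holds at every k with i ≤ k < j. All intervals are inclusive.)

Need earliest j ≥ 5 with (busy → ¬req), and (¬busy ∨ ¬ack) at every k in [5,j-1].
  j=5: rhs fails.
  j=6: rhs holds; lhs holds on [5,5]. k = 1.

1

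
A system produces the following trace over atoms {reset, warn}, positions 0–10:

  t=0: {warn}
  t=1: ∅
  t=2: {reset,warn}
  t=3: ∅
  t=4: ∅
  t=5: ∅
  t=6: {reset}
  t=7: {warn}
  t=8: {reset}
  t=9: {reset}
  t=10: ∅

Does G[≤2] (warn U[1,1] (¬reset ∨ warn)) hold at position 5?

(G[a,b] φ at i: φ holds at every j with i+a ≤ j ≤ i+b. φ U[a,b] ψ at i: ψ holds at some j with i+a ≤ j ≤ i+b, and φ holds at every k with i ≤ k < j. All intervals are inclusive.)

Check (warn U[1,1] (¬reset ∨ warn)) at every j in [5,7]:
  j=5: fails
  j=6: fails
  j=7: fails
Fails at j=5 → formula fails.

Does not hold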